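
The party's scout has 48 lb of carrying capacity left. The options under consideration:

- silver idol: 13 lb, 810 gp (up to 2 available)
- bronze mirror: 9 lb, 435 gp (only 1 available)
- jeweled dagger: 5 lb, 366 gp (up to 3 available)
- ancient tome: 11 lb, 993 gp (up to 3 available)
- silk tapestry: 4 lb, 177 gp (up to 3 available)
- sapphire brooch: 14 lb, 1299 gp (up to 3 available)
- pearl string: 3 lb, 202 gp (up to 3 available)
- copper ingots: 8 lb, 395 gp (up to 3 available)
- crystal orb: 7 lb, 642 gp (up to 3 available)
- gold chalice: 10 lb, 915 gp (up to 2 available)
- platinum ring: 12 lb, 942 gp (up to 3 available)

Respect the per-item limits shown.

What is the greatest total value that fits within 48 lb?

4428

A density-first pass picks jeweled dagger + 3×sapphire brooch — 4263 at 47 lb.
The 19 lb tied up in jeweled dagger and sapphire brooch is better spent on 2×gold chalice — total rises to 4428 (48 lb).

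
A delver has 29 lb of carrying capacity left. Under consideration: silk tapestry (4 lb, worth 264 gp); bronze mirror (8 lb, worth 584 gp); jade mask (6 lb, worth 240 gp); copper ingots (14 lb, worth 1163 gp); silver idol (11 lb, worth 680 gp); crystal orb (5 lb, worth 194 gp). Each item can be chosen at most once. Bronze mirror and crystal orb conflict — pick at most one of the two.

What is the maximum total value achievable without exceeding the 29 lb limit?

2107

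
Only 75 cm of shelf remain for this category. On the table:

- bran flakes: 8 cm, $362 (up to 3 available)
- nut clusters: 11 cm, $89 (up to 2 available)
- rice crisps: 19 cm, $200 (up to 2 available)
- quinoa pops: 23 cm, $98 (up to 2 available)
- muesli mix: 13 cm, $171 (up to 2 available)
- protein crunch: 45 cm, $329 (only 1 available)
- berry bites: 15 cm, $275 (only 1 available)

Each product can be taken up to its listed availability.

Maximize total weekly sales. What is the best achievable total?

1732

By weekly sales per cm: bran flakes 45.25, berry bites 18.33, muesli mix 13.15 lead.
The ratio heuristic lands on 3×bran flakes + 2×muesli mix + berry bites (1703) but leaves 10 cm idle.
Dropping muesli mix frees 13 cm; slotting in rice crisps (19 cm) lifts the total to 1732 at 71 cm.
The spare 4 cm is too small for any remaining product, and no exchange beats 1732.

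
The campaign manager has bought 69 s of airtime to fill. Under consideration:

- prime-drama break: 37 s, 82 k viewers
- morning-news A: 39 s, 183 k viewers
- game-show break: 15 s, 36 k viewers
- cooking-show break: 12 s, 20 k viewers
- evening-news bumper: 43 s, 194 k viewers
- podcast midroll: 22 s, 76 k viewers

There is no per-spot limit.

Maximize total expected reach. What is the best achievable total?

Ranking by ratio (expected reach/s): morning-news A 4.69, evening-news bumper 4.51, podcast midroll 3.45, game-show break 2.40.
Taking the top-ratio spots first gives morning-news A + podcast midroll for 259 (61 s).
The 39 s tied up in morning-news A is better spent on evening-news bumper — total rises to 270 (65 s).

270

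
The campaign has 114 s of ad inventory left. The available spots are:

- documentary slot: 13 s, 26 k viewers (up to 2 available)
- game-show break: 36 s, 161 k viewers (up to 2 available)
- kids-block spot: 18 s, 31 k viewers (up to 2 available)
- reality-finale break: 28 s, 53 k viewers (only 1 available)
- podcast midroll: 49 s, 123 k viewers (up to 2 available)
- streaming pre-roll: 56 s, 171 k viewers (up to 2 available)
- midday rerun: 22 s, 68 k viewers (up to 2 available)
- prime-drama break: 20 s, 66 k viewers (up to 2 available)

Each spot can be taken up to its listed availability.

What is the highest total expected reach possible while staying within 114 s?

By expected reach per s: game-show break 4.47, prime-drama break 3.30, midday rerun 3.09 lead.
A density-first pass picks 2×game-show break + 2×prime-drama break — 454 at 112 s.
Replace prime-drama break with midday rerun: the trade gains 2 net, giving 456 at 114 s.
No other feasible combination exceeds 456.

456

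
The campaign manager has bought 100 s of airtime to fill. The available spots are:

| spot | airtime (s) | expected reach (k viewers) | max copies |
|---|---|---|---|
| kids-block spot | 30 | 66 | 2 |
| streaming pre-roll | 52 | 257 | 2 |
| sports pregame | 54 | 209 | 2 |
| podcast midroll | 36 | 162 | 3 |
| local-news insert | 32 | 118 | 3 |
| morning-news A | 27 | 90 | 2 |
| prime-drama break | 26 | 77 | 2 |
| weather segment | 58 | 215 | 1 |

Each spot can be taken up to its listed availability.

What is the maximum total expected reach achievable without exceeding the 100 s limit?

Best packing: streaming pre-roll + podcast midroll — 88 s, 419 total.

419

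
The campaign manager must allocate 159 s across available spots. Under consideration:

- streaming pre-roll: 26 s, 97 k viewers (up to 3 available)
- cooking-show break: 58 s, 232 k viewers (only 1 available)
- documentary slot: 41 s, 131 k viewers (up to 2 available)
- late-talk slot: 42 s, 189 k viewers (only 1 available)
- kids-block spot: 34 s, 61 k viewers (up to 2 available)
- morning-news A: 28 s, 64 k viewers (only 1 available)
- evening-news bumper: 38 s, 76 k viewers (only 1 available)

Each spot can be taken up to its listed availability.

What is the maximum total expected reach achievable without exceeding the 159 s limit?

The ratio ordering already packs tightly: 2×streaming pre-roll + cooking-show break + late-talk slot, 152 s, 615.
Every other selection either busts 159 s or exceeds an availability limit or fails to beat 615.

615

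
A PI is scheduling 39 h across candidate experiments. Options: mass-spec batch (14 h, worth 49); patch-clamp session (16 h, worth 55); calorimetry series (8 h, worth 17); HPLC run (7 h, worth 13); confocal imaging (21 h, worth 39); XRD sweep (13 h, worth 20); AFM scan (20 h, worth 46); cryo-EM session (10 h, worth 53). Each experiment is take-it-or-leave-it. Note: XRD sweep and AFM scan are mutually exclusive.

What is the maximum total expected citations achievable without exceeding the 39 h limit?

132

Mass-spec batch + calorimetry series + HPLC run + cryo-EM session uses 39 of the 39 h and totals 132.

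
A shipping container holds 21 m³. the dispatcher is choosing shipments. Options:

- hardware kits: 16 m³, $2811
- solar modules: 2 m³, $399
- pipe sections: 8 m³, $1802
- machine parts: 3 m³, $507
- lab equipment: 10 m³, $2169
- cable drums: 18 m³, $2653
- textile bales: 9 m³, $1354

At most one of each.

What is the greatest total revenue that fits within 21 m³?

Greedy by ratio would take solar modules + pipe sections + lab equipment: 20 m³ used, total 4370.
Dropping solar modules frees 2 m³; slotting in machine parts (3 m³) lifts the total to 4478 at 21 m³.
No other feasible combination exceeds 4478.

4478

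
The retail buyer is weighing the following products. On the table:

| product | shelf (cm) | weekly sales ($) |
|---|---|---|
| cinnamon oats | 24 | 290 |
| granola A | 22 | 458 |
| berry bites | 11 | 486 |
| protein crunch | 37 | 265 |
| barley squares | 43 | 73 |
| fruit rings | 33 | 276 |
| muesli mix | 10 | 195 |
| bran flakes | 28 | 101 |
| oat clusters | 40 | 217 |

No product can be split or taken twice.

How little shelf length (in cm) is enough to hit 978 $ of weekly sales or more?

Look for the lowest-shelf combination reaching 978.
granola A + berry bites + muesli mix reaches 1139 using 43 cm.
No combination under 43 cm hits 978.

43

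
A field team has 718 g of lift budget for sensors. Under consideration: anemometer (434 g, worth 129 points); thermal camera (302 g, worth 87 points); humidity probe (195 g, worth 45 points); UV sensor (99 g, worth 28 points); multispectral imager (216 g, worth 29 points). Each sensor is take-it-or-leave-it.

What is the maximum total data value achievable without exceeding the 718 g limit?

Ranking by ratio (data value/g): anemometer 0.30, thermal camera 0.29, UV sensor 0.28, humidity probe 0.23.
Taking the top-ratio sensors first gives anemometer + UV sensor for 157 (533 g).
The 99 g tied up in UV sensor is better spent on humidity probe — total rises to 174 (629 g).

174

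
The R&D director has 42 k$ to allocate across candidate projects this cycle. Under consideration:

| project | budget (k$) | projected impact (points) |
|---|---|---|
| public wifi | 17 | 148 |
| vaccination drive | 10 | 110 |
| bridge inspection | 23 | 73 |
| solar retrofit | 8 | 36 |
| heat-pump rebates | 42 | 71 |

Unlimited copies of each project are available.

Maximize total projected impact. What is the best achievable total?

440

Density check — vaccination drive 11.00, public wifi 8.71, solar retrofit 4.50 are the best per k$.
Best packing: 4×vaccination drive — 40 k$, 440 total.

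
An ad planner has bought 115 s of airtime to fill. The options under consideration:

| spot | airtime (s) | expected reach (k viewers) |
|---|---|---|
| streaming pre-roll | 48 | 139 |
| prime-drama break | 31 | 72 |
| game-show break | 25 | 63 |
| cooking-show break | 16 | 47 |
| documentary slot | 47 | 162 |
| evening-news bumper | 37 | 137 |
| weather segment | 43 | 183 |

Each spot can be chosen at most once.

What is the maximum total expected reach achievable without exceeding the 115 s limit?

Ranking by ratio (expected reach/s): weather segment 4.26, evening-news bumper 3.70, documentary slot 3.45.
A density-first pass picks cooking-show break + evening-news bumper + weather segment — 367 at 96 s.
Dropping cooking-show break and evening-news bumper frees 53 s; slotting in game-show break + documentary slot (72 s) lifts the total to 408 at 115 s.
Runner-up cooking-show break + documentary slot + weather segment tops out at 392.

408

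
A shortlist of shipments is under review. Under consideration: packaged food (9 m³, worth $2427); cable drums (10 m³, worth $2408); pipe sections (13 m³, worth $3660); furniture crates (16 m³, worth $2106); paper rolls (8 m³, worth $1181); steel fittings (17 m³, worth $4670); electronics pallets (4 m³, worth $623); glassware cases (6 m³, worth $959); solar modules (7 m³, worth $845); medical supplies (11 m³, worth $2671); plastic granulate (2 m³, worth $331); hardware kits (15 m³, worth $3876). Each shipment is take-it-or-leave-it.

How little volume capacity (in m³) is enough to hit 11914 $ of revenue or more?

Need the lightest bundle worth ≥ 11914.
pipe sections + steel fittings + hardware kits: 12206 revenue at 45 m³.
No combination under 45 m³ hits 11914.

45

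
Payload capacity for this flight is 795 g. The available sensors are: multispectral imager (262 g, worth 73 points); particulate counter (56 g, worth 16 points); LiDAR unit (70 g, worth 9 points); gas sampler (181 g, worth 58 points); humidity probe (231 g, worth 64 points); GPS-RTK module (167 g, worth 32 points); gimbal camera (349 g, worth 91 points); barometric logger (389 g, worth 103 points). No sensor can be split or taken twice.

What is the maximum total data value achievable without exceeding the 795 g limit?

Density check — gas sampler 0.32, particulate counter 0.29, multispectral imager 0.28 are the best per g.
A density-first pass picks multispectral imager + particulate counter + gas sampler + humidity probe — 211 at 730 g.
Dropping particulate counter and humidity probe frees 287 g; slotting in gimbal camera (349 g) lifts the total to 222 at 792 g.

222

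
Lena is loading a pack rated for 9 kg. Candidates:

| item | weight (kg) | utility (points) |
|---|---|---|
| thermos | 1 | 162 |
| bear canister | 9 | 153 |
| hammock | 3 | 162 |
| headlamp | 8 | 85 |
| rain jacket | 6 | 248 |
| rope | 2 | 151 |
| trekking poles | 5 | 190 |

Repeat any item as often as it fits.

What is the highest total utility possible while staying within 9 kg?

Taking 9×thermos: 9 kg used, 1458 in utility.

1458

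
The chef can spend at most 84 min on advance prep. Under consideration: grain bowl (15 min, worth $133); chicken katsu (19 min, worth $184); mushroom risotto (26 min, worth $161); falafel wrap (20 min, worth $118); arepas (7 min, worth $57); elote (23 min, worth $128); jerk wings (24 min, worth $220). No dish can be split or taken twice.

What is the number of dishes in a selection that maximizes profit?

The maximum profit within 84 min is 698.
One optimal bundle: grain bowl + chicken katsu + mushroom risotto + jerk wings (84 min).
All optima have 4 dishes.

4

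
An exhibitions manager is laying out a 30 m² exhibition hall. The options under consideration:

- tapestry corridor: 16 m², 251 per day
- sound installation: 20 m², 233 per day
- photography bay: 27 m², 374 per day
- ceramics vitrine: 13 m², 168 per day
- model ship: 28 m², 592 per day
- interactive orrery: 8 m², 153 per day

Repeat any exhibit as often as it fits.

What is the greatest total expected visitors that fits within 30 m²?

Taking model ship: 28 m² used, 592 in expected visitors.
No other feasible combination exceeds 592.

592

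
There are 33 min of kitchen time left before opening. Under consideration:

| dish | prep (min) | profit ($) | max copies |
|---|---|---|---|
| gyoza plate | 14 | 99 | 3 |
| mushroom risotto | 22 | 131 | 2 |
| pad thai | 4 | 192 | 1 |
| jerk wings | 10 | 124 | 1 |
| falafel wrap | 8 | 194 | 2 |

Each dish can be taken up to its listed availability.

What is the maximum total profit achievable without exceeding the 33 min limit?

704

By profit per min: pad thai 48.00, falafel wrap 24.25, jerk wings 12.40 lead.
The ratio ordering already packs tightly: pad thai + jerk wings + 2×falafel wrap, 30 min, 704.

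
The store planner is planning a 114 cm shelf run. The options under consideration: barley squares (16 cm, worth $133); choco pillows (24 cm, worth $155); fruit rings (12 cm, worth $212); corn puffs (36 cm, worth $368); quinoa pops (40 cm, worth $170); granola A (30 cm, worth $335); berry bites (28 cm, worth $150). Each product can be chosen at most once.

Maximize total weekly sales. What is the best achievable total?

1070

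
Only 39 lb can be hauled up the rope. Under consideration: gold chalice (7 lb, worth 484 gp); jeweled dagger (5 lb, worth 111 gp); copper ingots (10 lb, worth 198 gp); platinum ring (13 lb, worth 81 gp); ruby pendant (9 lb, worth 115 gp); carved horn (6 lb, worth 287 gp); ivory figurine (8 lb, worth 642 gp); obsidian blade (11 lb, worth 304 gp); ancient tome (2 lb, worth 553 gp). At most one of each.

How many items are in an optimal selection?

Optimal total is 2381.
gold chalice + jeweled dagger + carved horn + ivory figurine + obsidian blade + ancient tome hits 2381 at 39 lb.
Every optimal selection uses 6 items.

6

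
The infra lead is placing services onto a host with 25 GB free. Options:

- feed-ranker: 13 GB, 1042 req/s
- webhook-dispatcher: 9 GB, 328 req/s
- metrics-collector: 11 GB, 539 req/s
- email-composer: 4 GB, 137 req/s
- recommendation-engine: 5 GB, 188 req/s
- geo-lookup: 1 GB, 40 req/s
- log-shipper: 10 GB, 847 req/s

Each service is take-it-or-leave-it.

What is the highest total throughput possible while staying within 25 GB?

1929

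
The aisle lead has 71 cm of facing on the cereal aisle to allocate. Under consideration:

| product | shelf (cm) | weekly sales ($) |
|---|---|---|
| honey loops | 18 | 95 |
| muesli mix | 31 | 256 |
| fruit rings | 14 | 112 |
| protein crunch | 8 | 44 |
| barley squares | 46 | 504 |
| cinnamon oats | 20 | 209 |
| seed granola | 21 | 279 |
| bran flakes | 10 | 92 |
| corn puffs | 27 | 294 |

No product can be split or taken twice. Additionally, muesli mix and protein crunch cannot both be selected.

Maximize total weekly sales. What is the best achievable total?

783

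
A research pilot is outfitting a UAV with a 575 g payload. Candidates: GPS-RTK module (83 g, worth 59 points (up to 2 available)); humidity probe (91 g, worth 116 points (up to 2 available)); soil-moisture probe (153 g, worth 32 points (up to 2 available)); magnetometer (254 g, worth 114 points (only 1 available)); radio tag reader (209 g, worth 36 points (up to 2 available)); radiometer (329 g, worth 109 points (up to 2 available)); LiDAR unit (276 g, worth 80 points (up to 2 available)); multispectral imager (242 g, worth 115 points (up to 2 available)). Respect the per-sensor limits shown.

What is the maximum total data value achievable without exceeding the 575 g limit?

Ranking by ratio (data value/g): humidity probe 1.27, GPS-RTK module 0.71, multispectral imager 0.48.
The ratio heuristic lands on 2×GPS-RTK module + 2×humidity probe + soil-moisture probe (382) but leaves 74 g idle.
The 236 g tied up in GPS-RTK module and soil-moisture probe is better spent on multispectral imager — total rises to 406 (507 g).
No other feasible combination exceeds 406.

406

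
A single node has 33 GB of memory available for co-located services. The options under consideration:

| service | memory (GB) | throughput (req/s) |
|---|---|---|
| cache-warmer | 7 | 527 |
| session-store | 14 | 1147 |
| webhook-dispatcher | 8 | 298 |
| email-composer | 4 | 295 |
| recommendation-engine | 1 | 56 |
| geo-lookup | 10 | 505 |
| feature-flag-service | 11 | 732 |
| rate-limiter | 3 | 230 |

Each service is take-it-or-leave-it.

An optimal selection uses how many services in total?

Optimal total is 2462.
One optimal bundle: cache-warmer + session-store + recommendation-engine + feature-flag-service (33 GB).
Every optimal selection uses 4 services.

4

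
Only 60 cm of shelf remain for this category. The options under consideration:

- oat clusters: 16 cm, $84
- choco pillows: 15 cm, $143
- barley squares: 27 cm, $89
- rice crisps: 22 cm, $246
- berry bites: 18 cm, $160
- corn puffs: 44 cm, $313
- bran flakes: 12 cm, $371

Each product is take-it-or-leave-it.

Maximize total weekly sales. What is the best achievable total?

777

A density-first pass picks choco pillows + rice crisps + bran flakes — 760 at 49 cm.
The 15 cm tied up in choco pillows is better spent on berry bites — total rises to 777 (52 cm).
The closest alternative, choco pillows + rice crisps + bran flakes, reaches only 760.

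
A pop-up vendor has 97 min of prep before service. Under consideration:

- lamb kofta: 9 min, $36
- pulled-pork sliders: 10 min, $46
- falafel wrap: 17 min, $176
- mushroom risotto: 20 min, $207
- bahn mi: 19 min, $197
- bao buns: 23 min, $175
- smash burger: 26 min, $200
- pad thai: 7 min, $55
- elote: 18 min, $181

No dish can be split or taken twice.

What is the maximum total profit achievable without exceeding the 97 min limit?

936

Greedy by ratio would take pulled-pork sliders + falafel wrap + mushroom risotto + bahn mi + pad thai + elote: 91 min used, total 862.
Replace pulled-pork sliders and pad thai with bao buns: the trade gains 74 net, giving 936 at 97 min.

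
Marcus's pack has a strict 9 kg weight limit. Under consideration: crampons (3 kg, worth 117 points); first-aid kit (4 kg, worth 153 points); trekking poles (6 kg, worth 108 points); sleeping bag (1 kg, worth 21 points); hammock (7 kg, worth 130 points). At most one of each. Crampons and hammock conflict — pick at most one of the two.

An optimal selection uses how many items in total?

The maximum utility within 9 kg is 291.
One optimal bundle: crampons + first-aid kit + sleeping bag (8 kg).
Every optimal selection uses 3 items.

3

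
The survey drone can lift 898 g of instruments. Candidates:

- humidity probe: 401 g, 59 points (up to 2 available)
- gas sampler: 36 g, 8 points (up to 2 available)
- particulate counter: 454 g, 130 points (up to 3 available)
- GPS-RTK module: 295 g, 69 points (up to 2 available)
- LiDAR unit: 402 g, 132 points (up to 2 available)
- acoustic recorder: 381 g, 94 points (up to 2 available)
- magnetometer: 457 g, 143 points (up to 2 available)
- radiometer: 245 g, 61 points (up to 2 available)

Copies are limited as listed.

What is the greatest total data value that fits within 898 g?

Greedy by ratio would take 2×gas sampler + 2×LiDAR unit: 876 g used, total 280.
Dropping gas sampler and LiDAR unit frees 438 g; slotting in magnetometer (457 g) lifts the total to 283 at 895 g.
Every other selection either busts 898 g or exceeds an availability limit or fails to beat 283.

283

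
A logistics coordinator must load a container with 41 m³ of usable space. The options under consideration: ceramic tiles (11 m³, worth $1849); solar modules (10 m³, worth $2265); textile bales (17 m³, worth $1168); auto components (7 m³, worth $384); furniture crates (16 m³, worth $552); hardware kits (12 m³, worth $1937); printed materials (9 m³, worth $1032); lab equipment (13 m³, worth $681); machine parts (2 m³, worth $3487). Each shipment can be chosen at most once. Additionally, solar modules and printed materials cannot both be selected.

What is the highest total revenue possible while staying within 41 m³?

9538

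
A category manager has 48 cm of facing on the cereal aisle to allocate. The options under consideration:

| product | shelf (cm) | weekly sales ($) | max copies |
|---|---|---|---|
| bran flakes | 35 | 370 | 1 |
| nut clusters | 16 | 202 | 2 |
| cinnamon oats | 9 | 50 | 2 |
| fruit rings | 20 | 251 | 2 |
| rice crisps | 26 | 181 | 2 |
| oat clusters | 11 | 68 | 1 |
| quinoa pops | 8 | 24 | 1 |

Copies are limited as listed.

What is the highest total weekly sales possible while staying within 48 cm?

Ranking by ratio (weekly sales/cm): nut clusters 12.62, fruit rings 12.55, bran flakes 10.57, rice crisps 6.96.
A density-first pass picks 2×nut clusters + oat clusters — 472 at 43 cm.
The 43 cm tied up in 2×nut clusters and oat clusters is better spent on 2×fruit rings + quinoa pops — total rises to 526 (48 cm).
That's the maximum — no swap from here does better than 526.

526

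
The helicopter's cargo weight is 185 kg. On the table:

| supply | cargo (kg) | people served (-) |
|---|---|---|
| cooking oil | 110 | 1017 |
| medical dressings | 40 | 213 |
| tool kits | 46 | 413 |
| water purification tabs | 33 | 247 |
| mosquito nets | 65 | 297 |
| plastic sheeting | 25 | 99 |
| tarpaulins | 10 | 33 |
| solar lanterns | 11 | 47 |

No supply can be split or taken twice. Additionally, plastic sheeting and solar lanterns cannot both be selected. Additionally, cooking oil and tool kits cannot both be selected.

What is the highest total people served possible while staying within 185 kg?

Cooking oil + medical dressings + water purification tabs uses 183 of the 185 kg and totals 1477.
Runner-up cooking oil + water purification tabs + plastic sheeting + tarpaulins tops out at 1396.

1477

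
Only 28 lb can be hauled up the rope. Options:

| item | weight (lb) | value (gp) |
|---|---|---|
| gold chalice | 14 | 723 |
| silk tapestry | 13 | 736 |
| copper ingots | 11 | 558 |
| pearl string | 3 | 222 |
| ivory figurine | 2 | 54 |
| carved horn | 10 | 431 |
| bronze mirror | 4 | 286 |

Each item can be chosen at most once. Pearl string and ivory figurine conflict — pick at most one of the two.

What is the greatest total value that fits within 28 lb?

1580

Density check — pearl string 74.00, bronze mirror 71.50, silk tapestry 56.62, gold chalice 51.64 are the best per lb.
Best packing: silk tapestry + copper ingots + bronze mirror — 28 lb, 1580 total.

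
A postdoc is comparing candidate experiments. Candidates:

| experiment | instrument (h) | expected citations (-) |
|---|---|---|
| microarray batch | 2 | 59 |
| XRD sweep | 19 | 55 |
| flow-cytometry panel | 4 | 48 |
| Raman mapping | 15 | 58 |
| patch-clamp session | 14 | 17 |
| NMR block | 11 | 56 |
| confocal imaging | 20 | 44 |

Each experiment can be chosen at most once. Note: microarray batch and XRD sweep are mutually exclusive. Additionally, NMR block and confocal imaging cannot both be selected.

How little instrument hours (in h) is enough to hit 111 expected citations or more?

13

Minimise h subject to total expected citations ≥ 111.
Taking microarray batch + NMR block gives 115 (≥ 111) for 13 h.
Any bundle with less than 13 h falls short of 111.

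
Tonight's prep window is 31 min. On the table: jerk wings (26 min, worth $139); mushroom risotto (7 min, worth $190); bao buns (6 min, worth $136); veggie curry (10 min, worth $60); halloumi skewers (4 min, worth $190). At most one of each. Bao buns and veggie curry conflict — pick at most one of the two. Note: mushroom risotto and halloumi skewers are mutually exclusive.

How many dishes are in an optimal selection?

2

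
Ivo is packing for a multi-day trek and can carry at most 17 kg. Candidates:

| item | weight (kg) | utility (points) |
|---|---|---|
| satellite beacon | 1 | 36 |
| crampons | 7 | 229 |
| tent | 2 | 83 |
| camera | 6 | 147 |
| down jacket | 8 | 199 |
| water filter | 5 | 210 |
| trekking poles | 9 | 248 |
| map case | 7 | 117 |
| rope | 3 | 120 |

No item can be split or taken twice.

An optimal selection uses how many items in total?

4

The maximum utility within 17 kg is 642.
crampons + tent + water filter + rope hits 642 at 17 kg.
Every optimal selection uses 4 items.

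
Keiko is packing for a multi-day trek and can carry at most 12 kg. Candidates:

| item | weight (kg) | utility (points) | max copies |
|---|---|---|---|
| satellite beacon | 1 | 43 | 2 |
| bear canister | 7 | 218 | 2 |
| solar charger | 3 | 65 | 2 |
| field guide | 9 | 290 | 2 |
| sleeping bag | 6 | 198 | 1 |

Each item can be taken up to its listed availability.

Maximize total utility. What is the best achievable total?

Density check — satellite beacon 43.00, sleeping bag 33.00, field guide 32.22 are the best per kg.
Greedy by ratio would take 2×satellite beacon + solar charger + sleeping bag: 11 kg used, total 349.
Dropping solar charger and sleeping bag frees 9 kg; slotting in field guide (9 kg) lifts the total to 376 at 11 kg.
Nothing else within 12 kg beats 376.

376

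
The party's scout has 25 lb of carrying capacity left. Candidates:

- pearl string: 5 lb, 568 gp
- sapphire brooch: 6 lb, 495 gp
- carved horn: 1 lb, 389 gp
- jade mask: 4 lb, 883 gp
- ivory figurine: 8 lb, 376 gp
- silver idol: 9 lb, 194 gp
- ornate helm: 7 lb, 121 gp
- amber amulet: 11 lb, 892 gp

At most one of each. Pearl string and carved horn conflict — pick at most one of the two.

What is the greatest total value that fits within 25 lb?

2659

Best packing: sapphire brooch + carved horn + jade mask + amber amulet — 22 lb, 2659 total.
The spare 3 lb is too small for any remaining item, and no feasible exchange beats 2659.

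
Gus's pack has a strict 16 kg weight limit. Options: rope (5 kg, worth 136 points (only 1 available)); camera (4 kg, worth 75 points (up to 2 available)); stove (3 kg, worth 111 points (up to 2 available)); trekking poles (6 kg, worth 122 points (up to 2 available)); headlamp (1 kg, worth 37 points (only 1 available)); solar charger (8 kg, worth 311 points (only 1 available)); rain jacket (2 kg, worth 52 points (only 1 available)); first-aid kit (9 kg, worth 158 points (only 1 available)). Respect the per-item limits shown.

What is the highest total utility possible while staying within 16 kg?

A density-first pass picks 2×stove + headlamp + solar charger — 570 at 15 kg.
The 1 kg tied up in headlamp is better spent on rain jacket — total rises to 585 (16 kg).
No other feasible combination exceeds 585.

585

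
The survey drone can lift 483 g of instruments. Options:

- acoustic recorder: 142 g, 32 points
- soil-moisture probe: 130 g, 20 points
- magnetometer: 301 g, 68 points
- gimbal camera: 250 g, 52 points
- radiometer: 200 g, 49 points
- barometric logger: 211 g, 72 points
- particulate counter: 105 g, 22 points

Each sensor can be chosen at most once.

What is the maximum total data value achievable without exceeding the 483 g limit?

126

Ranking by ratio (data value/g): barometric logger 0.34, radiometer 0.24, magnetometer 0.23, acoustic recorder 0.23.
Taking the top-ratio sensors first gives radiometer + barometric logger for 121 (411 g).
Dropping radiometer frees 200 g; slotting in acoustic recorder + particulate counter (247 g) lifts the total to 126 at 458 g.
Runner-up acoustic recorder + soil-moisture probe + barometric logger tops out at 124.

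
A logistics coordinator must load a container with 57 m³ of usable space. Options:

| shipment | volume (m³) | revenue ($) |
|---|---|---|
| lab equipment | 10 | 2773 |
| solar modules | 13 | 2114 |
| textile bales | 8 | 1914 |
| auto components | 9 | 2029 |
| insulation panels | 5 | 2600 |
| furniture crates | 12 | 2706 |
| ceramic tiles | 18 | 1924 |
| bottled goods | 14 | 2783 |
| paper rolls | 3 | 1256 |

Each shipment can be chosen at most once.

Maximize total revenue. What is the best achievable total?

14232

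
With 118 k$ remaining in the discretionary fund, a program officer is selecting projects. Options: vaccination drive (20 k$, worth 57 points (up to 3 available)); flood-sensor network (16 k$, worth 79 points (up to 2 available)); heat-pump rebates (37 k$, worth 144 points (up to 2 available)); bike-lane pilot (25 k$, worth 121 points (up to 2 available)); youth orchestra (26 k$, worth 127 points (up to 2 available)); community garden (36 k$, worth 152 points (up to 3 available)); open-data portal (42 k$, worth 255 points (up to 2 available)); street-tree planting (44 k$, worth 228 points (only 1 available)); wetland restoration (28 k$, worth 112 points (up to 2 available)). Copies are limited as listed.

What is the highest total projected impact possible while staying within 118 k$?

668

The ratio ordering already packs tightly: 2×flood-sensor network + 2×open-data portal, 116 k$, 668.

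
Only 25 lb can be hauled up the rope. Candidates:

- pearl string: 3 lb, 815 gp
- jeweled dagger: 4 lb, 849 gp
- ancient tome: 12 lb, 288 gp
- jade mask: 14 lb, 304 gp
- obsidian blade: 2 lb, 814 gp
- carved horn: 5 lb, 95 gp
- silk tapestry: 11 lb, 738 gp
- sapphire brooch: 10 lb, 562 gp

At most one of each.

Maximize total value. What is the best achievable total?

By value per lb: obsidian blade 407.00, pearl string 271.67, jeweled dagger 212.25, silk tapestry 67.09 lead.
Taking pearl string + jeweled dagger + obsidian blade + carved horn + silk tapestry: 25 lb used, 3311 in value.
The closest alternative, pearl string + jeweled dagger + obsidian blade + silk tapestry, reaches only 3216.

3311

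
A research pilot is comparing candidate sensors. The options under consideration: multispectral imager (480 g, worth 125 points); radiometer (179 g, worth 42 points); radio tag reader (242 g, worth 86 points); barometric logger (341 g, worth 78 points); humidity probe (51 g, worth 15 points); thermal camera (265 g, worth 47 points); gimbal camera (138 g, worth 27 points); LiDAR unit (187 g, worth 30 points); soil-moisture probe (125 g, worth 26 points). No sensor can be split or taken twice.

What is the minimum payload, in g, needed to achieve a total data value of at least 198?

722

Look for the lowest-payload combination reaching 198.
multispectral imager + radio tag reader: 211 data value at 722 g.
Any bundle with less than 722 g falls short of 198.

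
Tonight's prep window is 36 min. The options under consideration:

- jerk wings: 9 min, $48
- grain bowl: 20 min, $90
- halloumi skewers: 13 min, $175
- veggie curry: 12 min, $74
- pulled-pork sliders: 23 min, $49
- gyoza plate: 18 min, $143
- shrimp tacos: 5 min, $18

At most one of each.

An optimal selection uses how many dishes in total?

3

Best achievable profit is 336.
For example halloumi skewers + gyoza plate + shrimp tacos achieves it, using 36 min.
All optima have 3 dishes.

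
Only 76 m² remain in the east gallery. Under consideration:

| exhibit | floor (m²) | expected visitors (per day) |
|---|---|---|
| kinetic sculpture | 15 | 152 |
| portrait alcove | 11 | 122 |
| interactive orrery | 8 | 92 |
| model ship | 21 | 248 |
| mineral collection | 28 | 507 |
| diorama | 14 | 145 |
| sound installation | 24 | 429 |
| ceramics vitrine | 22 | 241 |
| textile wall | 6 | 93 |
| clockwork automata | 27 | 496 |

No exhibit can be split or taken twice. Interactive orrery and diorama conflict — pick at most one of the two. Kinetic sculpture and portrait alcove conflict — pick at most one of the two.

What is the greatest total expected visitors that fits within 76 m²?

Filling by ratio: interactive orrery + mineral collection + textile wall + clockwork automata for 1188, with 7 m² left unused.
Replace interactive orrery and textile wall with model ship: the trade gains 63 net, giving 1251 at 76 m².
That's the maximum — no feasible swap from here does better than 1251.

1251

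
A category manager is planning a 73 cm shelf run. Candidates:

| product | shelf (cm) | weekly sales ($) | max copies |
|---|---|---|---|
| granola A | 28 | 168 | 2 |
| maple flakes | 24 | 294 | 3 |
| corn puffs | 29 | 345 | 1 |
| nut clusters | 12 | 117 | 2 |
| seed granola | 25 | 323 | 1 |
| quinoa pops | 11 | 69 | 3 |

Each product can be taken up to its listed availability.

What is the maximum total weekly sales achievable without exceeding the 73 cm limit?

911

Taking 2×maple flakes + seed granola: 73 cm used, 911 in weekly sales.
Nothing else within 73 cm beats 911.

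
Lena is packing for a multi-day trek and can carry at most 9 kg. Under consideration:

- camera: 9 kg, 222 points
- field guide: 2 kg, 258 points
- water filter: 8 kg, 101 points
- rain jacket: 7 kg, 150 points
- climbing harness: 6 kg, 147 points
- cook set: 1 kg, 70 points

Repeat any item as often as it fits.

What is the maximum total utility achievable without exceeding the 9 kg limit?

The ratio ordering already packs tightly: 4×field guide + cook set, 9 kg, 1102.
Nothing else within 9 kg beats 1102.

1102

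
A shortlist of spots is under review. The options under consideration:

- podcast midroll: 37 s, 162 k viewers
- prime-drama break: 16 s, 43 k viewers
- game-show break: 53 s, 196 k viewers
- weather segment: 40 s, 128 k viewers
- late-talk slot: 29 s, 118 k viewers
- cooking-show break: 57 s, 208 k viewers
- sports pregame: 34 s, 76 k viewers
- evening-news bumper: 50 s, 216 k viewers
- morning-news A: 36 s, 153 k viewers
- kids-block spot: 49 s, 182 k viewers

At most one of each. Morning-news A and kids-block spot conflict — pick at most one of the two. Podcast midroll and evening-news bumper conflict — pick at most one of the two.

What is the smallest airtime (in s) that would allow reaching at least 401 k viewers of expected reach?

102

Look for the lowest-airtime combination reaching 401.
podcast midroll + late-talk slot + morning-news A: 433 expected reach at 102 s.
Below 102 s the best achievable stays under 401.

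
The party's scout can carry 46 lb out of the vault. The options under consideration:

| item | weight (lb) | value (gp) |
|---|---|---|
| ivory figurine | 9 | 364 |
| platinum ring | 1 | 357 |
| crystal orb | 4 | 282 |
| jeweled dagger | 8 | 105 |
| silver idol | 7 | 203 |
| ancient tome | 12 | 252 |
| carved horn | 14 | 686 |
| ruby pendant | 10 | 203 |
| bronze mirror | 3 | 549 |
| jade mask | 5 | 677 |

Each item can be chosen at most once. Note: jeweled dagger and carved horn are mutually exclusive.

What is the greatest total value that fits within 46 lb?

3118

Density check — platinum ring 357.00, bronze mirror 183.00, jade mask 135.40 are the best per lb.
The ratio ordering already packs tightly: ivory figurine + platinum ring + crystal orb + silver idol + carved horn + bronze mirror + jade mask, 43 lb, 3118.
Nothing else feasible within 46 lb beats 3118.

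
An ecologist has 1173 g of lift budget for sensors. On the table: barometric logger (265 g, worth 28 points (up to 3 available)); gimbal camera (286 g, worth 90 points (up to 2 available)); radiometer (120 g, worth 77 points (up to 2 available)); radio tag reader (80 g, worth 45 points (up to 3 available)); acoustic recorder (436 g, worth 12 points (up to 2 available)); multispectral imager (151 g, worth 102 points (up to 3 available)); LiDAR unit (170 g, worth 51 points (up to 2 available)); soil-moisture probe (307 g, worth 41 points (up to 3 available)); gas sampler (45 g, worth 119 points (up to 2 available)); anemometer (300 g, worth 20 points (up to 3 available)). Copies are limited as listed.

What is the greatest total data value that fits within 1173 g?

Density check — gas sampler 2.64, multispectral imager 0.68, radiometer 0.64 are the best per g.
The ratio heuristic lands on 2×radiometer + 3×radio tag reader + 3×multispectral imager + 2×gas sampler (833) but leaves 150 g idle.
Replace radio tag reader with LiDAR unit: the trade gains 6 net, giving 839 at 1113 g.
That's the maximum — no swap from here does better than 839.

839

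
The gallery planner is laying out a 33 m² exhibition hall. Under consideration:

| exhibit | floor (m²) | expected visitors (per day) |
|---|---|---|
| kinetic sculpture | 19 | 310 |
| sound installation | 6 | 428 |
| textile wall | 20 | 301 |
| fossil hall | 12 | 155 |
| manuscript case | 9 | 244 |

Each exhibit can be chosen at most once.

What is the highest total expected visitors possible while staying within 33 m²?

827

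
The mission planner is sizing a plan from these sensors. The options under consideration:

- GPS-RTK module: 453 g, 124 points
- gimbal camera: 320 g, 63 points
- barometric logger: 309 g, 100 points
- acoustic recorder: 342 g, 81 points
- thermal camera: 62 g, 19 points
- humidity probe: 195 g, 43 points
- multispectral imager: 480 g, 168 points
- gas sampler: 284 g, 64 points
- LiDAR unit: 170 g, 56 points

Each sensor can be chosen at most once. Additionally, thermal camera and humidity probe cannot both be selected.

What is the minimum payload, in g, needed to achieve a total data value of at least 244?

789

Look for the lowest-payload combination reaching 244.
barometric logger + multispectral imager: 268 data value at 789 g.
Any bundle with less than 789 g falls short of 244.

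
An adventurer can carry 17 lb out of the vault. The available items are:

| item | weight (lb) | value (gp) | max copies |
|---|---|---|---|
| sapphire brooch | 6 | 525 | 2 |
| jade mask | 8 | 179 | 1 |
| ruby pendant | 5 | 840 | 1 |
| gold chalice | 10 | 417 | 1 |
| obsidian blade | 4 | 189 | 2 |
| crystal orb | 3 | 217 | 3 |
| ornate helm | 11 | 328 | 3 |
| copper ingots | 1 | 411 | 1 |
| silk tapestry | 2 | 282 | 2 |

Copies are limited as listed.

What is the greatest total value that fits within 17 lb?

2340

Ranking by ratio (value/lb): copper ingots 411.00, ruby pendant 168.00, silk tapestry 141.00.
Sapphire brooch + ruby pendant + copper ingots + 2×silk tapestry uses 16 of the 17 lb and totals 2340.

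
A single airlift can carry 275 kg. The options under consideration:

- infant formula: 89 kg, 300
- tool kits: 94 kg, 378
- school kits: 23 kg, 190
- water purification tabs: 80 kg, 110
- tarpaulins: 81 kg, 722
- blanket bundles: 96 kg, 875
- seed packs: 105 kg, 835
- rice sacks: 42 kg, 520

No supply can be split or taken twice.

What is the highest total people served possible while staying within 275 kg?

The ratio heuristic lands on school kits + tarpaulins + blanket bundles + rice sacks (2307) but leaves 33 kg idle.
Dropping tarpaulins frees 81 kg; slotting in seed packs (105 kg) lifts the total to 2420 at 266 kg.
No other feasible combination exceeds 2420.

2420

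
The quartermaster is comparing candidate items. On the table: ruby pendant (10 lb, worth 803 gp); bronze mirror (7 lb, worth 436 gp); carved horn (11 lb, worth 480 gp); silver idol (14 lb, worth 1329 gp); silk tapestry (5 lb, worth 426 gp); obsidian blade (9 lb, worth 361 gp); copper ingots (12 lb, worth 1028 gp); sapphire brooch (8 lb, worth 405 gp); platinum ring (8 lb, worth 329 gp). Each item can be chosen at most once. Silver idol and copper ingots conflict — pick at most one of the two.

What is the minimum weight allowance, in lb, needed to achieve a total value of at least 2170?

Minimise lb subject to total value ≥ 2170.
bronze mirror + silver idol + silk tapestry: 2191 value at 26 lb.
Any bundle with less than 26 lb falls short of 2170.

26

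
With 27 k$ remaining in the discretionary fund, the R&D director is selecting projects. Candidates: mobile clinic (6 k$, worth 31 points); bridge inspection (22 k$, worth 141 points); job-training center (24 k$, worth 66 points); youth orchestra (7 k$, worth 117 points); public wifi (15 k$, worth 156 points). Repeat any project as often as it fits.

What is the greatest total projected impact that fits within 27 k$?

Taking mobile clinic + 3×youth orchestra: 27 k$ used, 382 in projected impact.
No other feasible combination exceeds 382.

382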